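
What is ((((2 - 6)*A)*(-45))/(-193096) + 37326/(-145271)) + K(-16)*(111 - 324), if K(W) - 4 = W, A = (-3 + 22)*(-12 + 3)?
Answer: 17924064106245/7012812254 ≈ 2555.9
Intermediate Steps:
A = -171 (A = 19*(-9) = -171)
K(W) = 4 + W
((((2 - 6)*A)*(-45))/(-193096) + 37326/(-145271)) + K(-16)*(111 - 324) = ((((2 - 6)*(-171))*(-45))/(-193096) + 37326/(-145271)) + (4 - 16)*(111 - 324) = ((-4*(-171)*(-45))*(-1/193096) + 37326*(-1/145271)) - 12*(-213) = ((684*(-45))*(-1/193096) - 37326/145271) + 2556 = (-30780*(-1/193096) - 37326/145271) + 2556 = (7695/48274 - 37326/145271) + 2556 = -684014979/7012812254 + 2556 = 17924064106245/7012812254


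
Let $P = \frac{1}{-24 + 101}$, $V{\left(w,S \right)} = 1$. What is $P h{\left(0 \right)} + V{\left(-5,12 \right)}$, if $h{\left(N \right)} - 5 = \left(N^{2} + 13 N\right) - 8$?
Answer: $\frac{74}{77} \approx 0.96104$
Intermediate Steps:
$P = \frac{1}{77} \approx 0.012987$
$h{\left(N \right)} = -3 + N^{2} + 13 N$ ($h{\left(N \right)} = 5 - \left(8 - N^{2} - 13 N\right) = 5 + \left(-8 + N^{2} + 13 N\right) = -3 + N^{2} + 13 N$)
$P h{\left(0 \right)} + V{\left(-5,12 \right)} = \frac{-3 + 0^{2} + 13 \cdot 0}{77} + 1 = \frac{-3 + 0 + 0}{77} + 1 = \frac{1}{77} \left(-3\right) + 1 = - \frac{3}{77} + 1 = \frac{74}{77}$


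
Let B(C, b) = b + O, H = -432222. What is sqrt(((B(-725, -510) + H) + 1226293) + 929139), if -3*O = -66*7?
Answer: sqrt(1722854) ≈ 1312.6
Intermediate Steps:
O = 154 (O = -(-22)*7 = -1/3*(-462) = 154)
B(C, b) = 154 + b (B(C, b) = b + 154 = 154 + b)
sqrt(((B(-725, -510) + H) + 1226293) + 929139) = sqrt((((154 - 510) - 432222) + 1226293) + 929139) = sqrt(((-356 - 432222) + 1226293) + 929139) = sqrt((-432578 + 1226293) + 929139) = sqrt(793715 + 929139) = sqrt(1722854)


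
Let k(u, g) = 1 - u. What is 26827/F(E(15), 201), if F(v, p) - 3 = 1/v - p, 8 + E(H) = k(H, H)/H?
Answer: -3594818/26547 ≈ -135.41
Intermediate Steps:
E(H) = -8 + (1 - H)/H
F(v, p) = 3 + 1/v - p (F(v, p) = 3 + (1/v - p) = 3 + 1/v - p)
26827/F(E(15), 201) = 26827/(3 + 1/(-9 + 1/15) - 1*201) = 26827/(3 + 1/(-9 + 1/15) - 201) = 26827/(3 + 1/(-134/15) - 201) = 26827/(3 - 15/134 - 201) = 26827/(-26547/134) = 26827*(-134/26547) = -3594818/26547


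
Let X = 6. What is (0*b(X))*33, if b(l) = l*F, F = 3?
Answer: 0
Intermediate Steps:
b(l) = 3*l (b(l) = l*3 = 3*l)
(0*b(X))*33 = (0*(3*6))*33 = (0*18)*33 = 0*33 = 0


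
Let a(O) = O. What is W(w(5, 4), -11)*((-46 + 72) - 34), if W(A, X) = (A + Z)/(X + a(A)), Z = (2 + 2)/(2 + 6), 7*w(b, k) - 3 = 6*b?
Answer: 73/11 ≈ 6.6364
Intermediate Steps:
w(b, k) = 3/7 + 6*b/7 (w(b, k) = 3/7 + (6*b)/7 = 3/7 + 6*b/7)
Z = ½ (Z = 4/8 = 4*(⅛) = ½ ≈ 0.50000)
W(A, X) = (½ + A)/(A + X) (W(A, X) = (A + ½)/(X + A) = (½ + A)/(A + X))
W(w(5, 4), -11)*((-46 + 72) - 34) = ((½ + (3/7 + (6/7)*5))/((3/7 + (6/7)*5) - 11))*((-46 + 72) - 34) = ((½ + (3/7 + 30/7))/((3/7 + 30/7) - 11))*(26 - 34) = ((½ + 33/7)/(33/7 - 11))*(-8) = ((73/14)/(-44/7))*(-8) = -7/44*73/14*(-8) = -73/88*(-8) = 73/11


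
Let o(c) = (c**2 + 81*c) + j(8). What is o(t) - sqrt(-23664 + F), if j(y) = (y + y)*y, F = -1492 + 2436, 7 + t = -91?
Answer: 1794 - 8*I*sqrt(355) ≈ 1794.0 - 150.73*I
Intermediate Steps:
t = -98 (t = -7 - 91 = -98)
F = 944
j(y) = 2*y**2 (j(y) = (2*y)*y = 2*y**2)
o(c) = 128 + c**2 + 81*c (o(c) = (c**2 + 81*c) + 2*8**2 = (c**2 + 81*c) + 2*64 = (c**2 + 81*c) + 128 = 128 + c**2 + 81*c)
o(t) - sqrt(-23664 + F) = (128 + (-98)**2 + 81*(-98)) - sqrt(-23664 + 944) = (128 + 9604 - 7938) - sqrt(-22720) = 1794 - 8*I*sqrt(355)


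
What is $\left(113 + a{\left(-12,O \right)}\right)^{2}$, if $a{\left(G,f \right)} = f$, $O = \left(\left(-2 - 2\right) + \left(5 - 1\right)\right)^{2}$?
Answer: $12769$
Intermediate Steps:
$O = 0$ ($O = \left(-4 + \left(5 - 1\right)\right)^{2} = \left(-4 + 4\right)^{2} = 0^{2} = 0$)
$\left(113 + a{\left(-12,O \right)}\right)^{2} = \left(113 + 0\right)^{2} = 113^{2} = 12769$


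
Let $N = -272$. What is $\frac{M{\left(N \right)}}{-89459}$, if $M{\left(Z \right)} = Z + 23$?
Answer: $\frac{249}{89459} \approx 0.0027834$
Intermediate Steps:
$M{\left(Z \right)} = 23 + Z$
$\frac{M{\left(N \right)}}{-89459} = \frac{23 - 272}{-89459} = \left(-249\right) \left(- \frac{1}{89459}\right) = \frac{249}{89459}$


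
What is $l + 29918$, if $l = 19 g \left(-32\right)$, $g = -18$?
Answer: $40862$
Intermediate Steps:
$l = 10944$ ($l = 19 \left(-18\right) \left(-32\right) = \left(-342\right) \left(-32\right) = 10944$)
$l + 29918 = 10944 + 29918 = 40862$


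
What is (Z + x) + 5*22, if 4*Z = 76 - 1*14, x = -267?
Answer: -283/2 ≈ -141.50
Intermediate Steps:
Z = 31/2 (Z = (76 - 1*14)/4 = (76 - 14)/4 = (1/4)*62 = 31/2 ≈ 15.500)
(Z + x) + 5*22 = (31/2 - 267) + 5*22 = -503/2 + 110 = -283/2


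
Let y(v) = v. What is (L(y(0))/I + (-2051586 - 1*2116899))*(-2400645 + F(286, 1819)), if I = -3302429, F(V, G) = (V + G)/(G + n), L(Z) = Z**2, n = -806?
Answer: 10137135582910800/1013 ≈ 1.0007e+13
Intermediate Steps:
F(V, G) = (G + V)/(-806 + G) (F(V, G) = (V + G)/(G - 806) = (G + V)/(-806 + G))
(L(y(0))/I + (-2051586 - 1*2116899))*(-2400645 + F(286, 1819)) = (0**2/(-3302429) + (-2051586 - 1*2116899))*(-2400645 + (1819 + 286)/(-806 + 1819)) = (0*(-1/3302429) + (-2051586 - 2116899))*(-2400645 + 2105/1013) = (0 - 4168485)*(-2400645 + (1/1013)*2105) = -4168485*(-2400645 + 2105/1013) = -4168485*(-2431851280/1013) = 10137135582910800/1013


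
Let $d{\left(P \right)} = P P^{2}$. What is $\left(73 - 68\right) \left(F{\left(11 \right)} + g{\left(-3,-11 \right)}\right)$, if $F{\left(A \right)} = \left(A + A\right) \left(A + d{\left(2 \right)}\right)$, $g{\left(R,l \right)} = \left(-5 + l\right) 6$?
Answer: $1610$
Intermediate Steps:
$d{\left(P \right)} = P^{3}$
$g{\left(R,l \right)} = -30 + 6 l$
$F{\left(A \right)} = 2 A \left(8 + A\right)$ ($F{\left(A \right)} = \left(A + A\right) \left(A + 2^{3}\right) = 2 A \left(A + 8\right) = 2 A \left(8 + A\right)$)
$\left(73 - 68\right) \left(F{\left(11 \right)} + g{\left(-3,-11 \right)}\right) = \left(73 - 68\right) \left(2 \cdot 11 \left(8 + 11\right) + \left(-30 + 6 \left(-11\right)\right)\right) = 5 \left(2 \cdot 11 \cdot 19 - 96\right) = 5 \left(418 - 96\right) = 5 \cdot 322 = 1610$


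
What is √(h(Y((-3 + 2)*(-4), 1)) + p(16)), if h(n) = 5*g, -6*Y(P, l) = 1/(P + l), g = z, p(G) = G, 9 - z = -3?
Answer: 2*√19 ≈ 8.7178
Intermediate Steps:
z = 12 (z = 9 - 1*(-3) = 9 + 3 = 12)
g = 12
Y(P, l) = -1/(6*(P + l))
h(n) = 60 (h(n) = 5*12 = 60)
√(h(Y((-3 + 2)*(-4), 1)) + p(16)) = √(60 + 16) = √76 = 2*√19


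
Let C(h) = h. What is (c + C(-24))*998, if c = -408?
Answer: -431136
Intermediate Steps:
(c + C(-24))*998 = (-408 - 24)*998 = -432*998 = -431136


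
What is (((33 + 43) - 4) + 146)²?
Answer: 47524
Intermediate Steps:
(((33 + 43) - 4) + 146)² = ((76 - 4) + 146)² = (72 + 146)² = 218² = 47524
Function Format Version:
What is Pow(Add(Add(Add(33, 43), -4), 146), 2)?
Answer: 47524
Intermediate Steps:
Pow(Add(Add(Add(33, 43), -4), 146), 2) = Pow(Add(Add(76, -4), 146), 2) = Pow(Add(72, 146), 2) = Pow(218, 2) = 47524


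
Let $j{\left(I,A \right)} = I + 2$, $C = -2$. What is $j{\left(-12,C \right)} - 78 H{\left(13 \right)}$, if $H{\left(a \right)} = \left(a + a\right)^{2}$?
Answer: $-52738$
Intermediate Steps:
$j{\left(I,A \right)} = 2 + I$
$H{\left(a \right)} = 4 a^{2}$ ($H{\left(a \right)} = \left(2 a\right)^{2} = 4 a^{2}$)
$j{\left(-12,C \right)} - 78 H{\left(13 \right)} = \left(2 - 12\right) - 78 \cdot 4 \cdot 13^{2} = -10 - 78 \cdot 4 \cdot 169 = -10 - 52728 = -52738$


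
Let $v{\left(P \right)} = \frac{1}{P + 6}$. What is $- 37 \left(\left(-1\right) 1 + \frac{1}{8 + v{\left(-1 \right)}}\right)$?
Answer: $\frac{1332}{41} \approx 32.488$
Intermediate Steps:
$v{\left(P \right)} = \frac{1}{6 + P}$
$- 37 \left(\left(-1\right) 1 + \frac{1}{8 + v{\left(-1 \right)}}\right) = - 37 \left(\left(-1\right) 1 + \frac{1}{8 + \frac{1}{6 - 1}}\right) = - 37 \left(-1 + \frac{1}{8 + \frac{1}{5}}\right) = - 37 \left(-1 + \frac{1}{\frac{41}{5}}\right) = - 37 \left(-1 + \frac{5}{41}\right) = \left(-37\right) \left(- \frac{36}{41}\right) = \frac{1332}{41}$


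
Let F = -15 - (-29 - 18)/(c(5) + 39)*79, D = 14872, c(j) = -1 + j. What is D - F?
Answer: 636428/43 ≈ 14801.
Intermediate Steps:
F = 3068/43 (F = -15 - (-29 - 18)/((-1 + 5) + 39)*79 = -15 - (-47)/(4 + 39)*79 = -15 - (-47)/43*79 = -15 - 1*(-47/43)*79 = -15 + (47/43)*79 = -15 + 3713/43 = 3068/43 ≈ 71.349)
D - F = 14872 - 1*3068/43 = 14872 - 3068/43 = 636428/43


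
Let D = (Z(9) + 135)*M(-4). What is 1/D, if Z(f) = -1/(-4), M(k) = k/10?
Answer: -10/541 ≈ -0.018484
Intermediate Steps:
M(k) = k/10 (M(k) = k*(⅒) = k/10)
Z(f) = ¼ (Z(f) = -1*(-¼) = ¼)
D = -541/10 (D = (¼ + 135)*((⅒)*(-4)) = (541/4)*(-⅖) = -541/10 ≈ -54.100)
1/D = 1/(-541/10) = -10/541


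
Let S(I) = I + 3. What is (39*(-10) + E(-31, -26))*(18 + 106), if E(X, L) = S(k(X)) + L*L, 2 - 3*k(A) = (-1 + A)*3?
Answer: 119660/3 ≈ 39887.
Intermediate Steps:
k(A) = 5/3 - A (k(A) = 2/3 - (-1 + A)*3/3 = 2/3 - (-3 + 3*A)/3 = 2/3 + (1 - A) = 5/3 - A)
S(I) = 3 + I
E(X, L) = 14/3 + L**2 - X (E(X, L) = (3 + (5/3 - X)) + L*L = (14/3 - X) + L**2 = 14/3 + L**2 - X)
(39*(-10) + E(-31, -26))*(18 + 106) = (39*(-10) + (14/3 + (-26)**2 - 1*(-31)))*(18 + 106) = (-390 + (14/3 + 676 + 31))*124 = (-390 + 2135/3)*124 = (965/3)*124 = 119660/3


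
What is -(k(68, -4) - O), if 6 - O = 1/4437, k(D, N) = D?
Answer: -275095/4437 ≈ -62.000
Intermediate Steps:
O = 26621/4437 (O = 6 - 1/4437 = 26621/4437 ≈ 5.9998)
-(k(68, -4) - O) = -(68 - 1*26621/4437) = -(68 - 26621/4437) = -1*275095/4437 = -275095/4437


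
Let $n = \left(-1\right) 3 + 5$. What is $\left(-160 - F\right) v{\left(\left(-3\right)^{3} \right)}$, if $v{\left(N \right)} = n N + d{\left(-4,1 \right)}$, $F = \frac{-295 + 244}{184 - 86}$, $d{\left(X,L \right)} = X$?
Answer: $\frac{453241}{49} \approx 9249.8$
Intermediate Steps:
$F = - \frac{51}{98} \approx -0.52041$
$n = 2$ ($n = -3 + 5 = 2$)
$v{\left(N \right)} = -4 + 2 N$ ($v{\left(N \right)} = 2 N - 4 = -4 + 2 N$)
$\left(-160 - F\right) v{\left(\left(-3\right)^{3} \right)} = \left(-160 - - \frac{51}{98}\right) \left(-4 + 2 \left(-3\right)^{3}\right) = \left(-160 + \frac{51}{98}\right) \left(-4 + 2 \left(-27\right)\right) = - \frac{15629 \left(-4 - 54\right)}{98} = \left(- \frac{15629}{98}\right) \left(-58\right) = \frac{453241}{49}$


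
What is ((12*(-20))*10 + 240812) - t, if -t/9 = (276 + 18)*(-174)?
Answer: -221992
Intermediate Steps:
t = 460404 (t = -9*(276 + 18)*(-174) = -2646*(-174) = -9*(-51156) = 460404)
((12*(-20))*10 + 240812) - t = ((12*(-20))*10 + 240812) - 1*460404 = (-240*10 + 240812) - 460404 = (-2400 + 240812) - 460404 = 238412 - 460404 = -221992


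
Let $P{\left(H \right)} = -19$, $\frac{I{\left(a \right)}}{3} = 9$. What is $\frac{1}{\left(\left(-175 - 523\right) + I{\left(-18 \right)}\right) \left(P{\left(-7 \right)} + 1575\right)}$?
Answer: $- \frac{1}{1044076} \approx -9.5779 \cdot 10^{-7}$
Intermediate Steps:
$I{\left(a \right)} = 27$ ($I{\left(a \right)} = 3 \cdot 9 = 27$)
$\frac{1}{\left(\left(-175 - 523\right) + I{\left(-18 \right)}\right) \left(P{\left(-7 \right)} + 1575\right)} = \frac{1}{\left(\left(-175 - 523\right) + 27\right) \left(-19 + 1575\right)} = \frac{1}{\left(-698 + 27\right) 1556} = \frac{1}{\left(-671\right) 1556} = \frac{1}{-1044076} = - \frac{1}{1044076}$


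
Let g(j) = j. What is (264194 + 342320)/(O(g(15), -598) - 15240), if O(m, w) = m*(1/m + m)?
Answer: -303257/7507 ≈ -40.397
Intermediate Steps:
O(m, w) = m*(m + 1/m)
(264194 + 342320)/(O(g(15), -598) - 15240) = (264194 + 342320)/((1 + 15**2) - 15240) = 606514/((1 + 225) - 15240) = 606514/(226 - 15240) = 606514/(-15014) = 606514*(-1/15014) = -303257/7507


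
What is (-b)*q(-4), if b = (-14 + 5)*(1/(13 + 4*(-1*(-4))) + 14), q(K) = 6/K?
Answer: -10989/58 ≈ -189.47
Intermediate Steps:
b = -3663/29 (b = -9*(1/(13 + 4*4) + 14) = -9*(1/(13 + 16) + 14) = -9*(1/29 + 14) = -9*407/29 = -3663/29 ≈ -126.31)
(-b)*q(-4) = (-1*(-3663/29))*(6/(-4)) = 3663*(6*(-1/4))/29 = (3663/29)*(-3/2) = -10989/58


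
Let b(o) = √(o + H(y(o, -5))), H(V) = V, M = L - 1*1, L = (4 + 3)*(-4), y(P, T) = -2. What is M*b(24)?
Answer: -29*√22 ≈ -136.02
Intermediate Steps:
L = -28 (L = 7*(-4) = -28)
M = -29 (M = -28 - 1*1 = -28 - 1 = -29)
b(o) = √(-2 + o) (b(o) = √(o - 2) = √(-2 + o))
M*b(24) = -29*√(-2 + 24) = -29*√22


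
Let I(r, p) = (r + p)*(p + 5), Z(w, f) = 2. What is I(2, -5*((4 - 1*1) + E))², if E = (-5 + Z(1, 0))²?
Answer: 10176100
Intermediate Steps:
E = 9 (E = (-5 + 2)² = (-3)² = 9)
I(r, p) = (5 + p)*(p + r) (I(r, p) = (p + r)*(5 + p) = (5 + p)*(p + r))
I(2, -5*((4 - 1*1) + E))² = ((-5*((4 - 1*1) + 9))² + 5*(-5*((4 - 1*1) + 9)) + 5*2 - 5*((4 - 1*1) + 9)*2)² = ((-5*((4 - 1) + 9))² + 5*(-5*((4 - 1) + 9)) + 10 - 5*((4 - 1) + 9)*2)² = ((-5*(3 + 9))² + 5*(-5*(3 + 9)) + 10 - 5*(3 + 9)*2)² = ((-5*12)² + 5*(-5*12) + 10 - 5*12*2)² = ((-60)² + 5*(-60) + 10 - 60*2)² = (3600 - 300 + 10 - 120)² = 3190² = 10176100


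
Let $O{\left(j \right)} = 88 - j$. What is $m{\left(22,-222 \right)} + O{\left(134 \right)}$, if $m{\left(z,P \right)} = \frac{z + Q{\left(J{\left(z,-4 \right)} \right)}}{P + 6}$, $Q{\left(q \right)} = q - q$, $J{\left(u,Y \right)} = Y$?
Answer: $- \frac{4979}{108} \approx -46.102$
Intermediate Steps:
$Q{\left(q \right)} = 0$
$m{\left(z,P \right)} = \frac{z}{6 + P}$ ($m{\left(z,P \right)} = \frac{z + 0}{P + 6} = \frac{z}{6 + P}$)
$m{\left(22,-222 \right)} + O{\left(134 \right)} = \frac{22}{6 - 222} + \left(88 - 134\right) = \frac{22}{-216} + \left(88 - 134\right) = 22 \left(- \frac{1}{216}\right) - 46 = - \frac{11}{108} - 46 = - \frac{4979}{108}$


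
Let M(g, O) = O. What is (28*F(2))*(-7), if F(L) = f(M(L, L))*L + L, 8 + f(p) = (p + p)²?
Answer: -3528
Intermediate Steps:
f(p) = -8 + 4*p² (f(p) = -8 + (p + p)² = -8 + (2*p)² = -8 + 4*p²)
F(L) = L + L*(-8 + 4*L²) (F(L) = (-8 + 4*L²)*L + L = L*(-8 + 4*L²) + L = L + L*(-8 + 4*L²))
(28*F(2))*(-7) = (28*(2*(-7 + 4*2²)))*(-7) = (28*(2*(-7 + 4*4)))*(-7) = (28*(2*(-7 + 16)))*(-7) = (28*(2*9))*(-7) = (28*18)*(-7) = 504*(-7) = -3528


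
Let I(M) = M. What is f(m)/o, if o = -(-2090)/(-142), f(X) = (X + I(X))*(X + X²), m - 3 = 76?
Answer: -14179552/209 ≈ -67845.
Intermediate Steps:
m = 79 (m = 3 + 76 = 79)
f(X) = 2*X*(X + X²) (f(X) = (X + X)*(X + X²) = (2*X)*(X + X²) = 2*X*(X + X²))
o = -1045/71 (o = -(-2090)*(-1)/142 = -55*19/71 = -1045/71 ≈ -14.718)
f(m)/o = (2*79²*(1 + 79))/(-1045/71) = (2*6241*80)*(-71/1045) = 998560*(-71/1045) = -14179552/209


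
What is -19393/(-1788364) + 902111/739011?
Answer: 232519210961/188802952572 ≈ 1.2315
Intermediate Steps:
-19393/(-1788364) + 902111/739011 = -19393*(-1/1788364) + 902111*(1/739011) = 19393/1788364 + 128873/105573 = 232519210961/188802952572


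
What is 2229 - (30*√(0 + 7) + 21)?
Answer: 2208 - 30*√7 ≈ 2128.6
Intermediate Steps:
2229 - (30*√(0 + 7) + 21) = 2229 - (30*√7 + 21) = 2229 - (21 + 30*√7) = 2229 + (-21 - 30*√7) = 2208 - 30*√7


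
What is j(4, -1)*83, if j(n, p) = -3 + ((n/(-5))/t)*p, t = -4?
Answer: -1328/5 ≈ -265.60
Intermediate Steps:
j(n, p) = -3 + n*p/20 (j(n, p) = -3 + ((n/(-5))/(-4))*p = -3 + ((n*(-⅕))*(-¼))*p = -3 + (-n/5*(-¼))*p = -3 + (n/20)*p = -3 + n*p/20)
j(4, -1)*83 = (-3 + (1/20)*4*(-1))*83 = (-3 - ⅕)*83 = -16/5*83 = -1328/5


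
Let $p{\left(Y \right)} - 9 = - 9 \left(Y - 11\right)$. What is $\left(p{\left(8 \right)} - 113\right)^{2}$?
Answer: $5929$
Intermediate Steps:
$p{\left(Y \right)} = 108 - 9 Y$ ($p{\left(Y \right)} = 9 - 9 \left(Y - 11\right) = 9 - 9 \left(-11 + Y\right) = 9 - \left(-99 + 9 Y\right) = 108 - 9 Y$)
$\left(p{\left(8 \right)} - 113\right)^{2} = \left(\left(108 - 72\right) - 113\right)^{2} = \left(36 - 113\right)^{2} = \left(-77\right)^{2} = 5929$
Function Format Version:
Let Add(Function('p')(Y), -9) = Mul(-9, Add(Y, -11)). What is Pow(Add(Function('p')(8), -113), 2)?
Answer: 5929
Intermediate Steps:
Function('p')(Y) = Add(108, Mul(-9, Y)) (Function('p')(Y) = Add(9, Mul(-9, Add(Y, -11))) = Add(9, Mul(-9, Add(-11, Y))) = Add(9, Add(99, Mul(-9, Y))) = Add(108, Mul(-9, Y)))
Pow(Add(Function('p')(8), -113), 2) = Pow(Add(Add(108, Mul(-9, 8)), -113), 2) = Pow(Add(Add(108, -72), -113), 2) = Pow(Add(36, -113), 2) = Pow(-77, 2) = 5929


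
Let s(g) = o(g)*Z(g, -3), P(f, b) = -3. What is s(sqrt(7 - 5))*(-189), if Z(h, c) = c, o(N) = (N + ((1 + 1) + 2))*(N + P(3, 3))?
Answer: -5670 + 567*sqrt(2) ≈ -4868.1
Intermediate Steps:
o(N) = (-3 + N)*(4 + N) (o(N) = (N + ((1 + 1) + 2))*(N - 3) = (N + (2 + 2))*(-3 + N) = (N + 4)*(-3 + N) = (4 + N)*(-3 + N) = (-3 + N)*(4 + N))
s(g) = 36 - 3*g - 3*g**2 (s(g) = (-12 + g + g**2)*(-3) = 36 - 3*g - 3*g**2)
s(sqrt(7 - 5))*(-189) = (36 - 3*sqrt(7 - 5) - 3*(sqrt(7 - 5))**2)*(-189) = (36 - 3*sqrt(2) - 3*(sqrt(2))**2)*(-189) = (36 - 3*sqrt(2) - 3*2)*(-189) = (36 - 3*sqrt(2) - 6)*(-189) = (30 - 3*sqrt(2))*(-189) = -5670 + 567*sqrt(2)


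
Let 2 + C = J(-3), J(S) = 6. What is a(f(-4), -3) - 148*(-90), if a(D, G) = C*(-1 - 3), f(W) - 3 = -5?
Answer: 13304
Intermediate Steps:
C = 4 (C = -2 + 6 = 4)
f(W) = -2 (f(W) = 3 - 5 = -2)
a(D, G) = -16 (a(D, G) = 4*(-1 - 3) = 4*(-4) = -16)
a(f(-4), -3) - 148*(-90) = -16 - 148*(-90) = -16 + 13320 = 13304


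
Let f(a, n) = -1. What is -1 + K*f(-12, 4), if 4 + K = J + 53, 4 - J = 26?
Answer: -28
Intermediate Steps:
J = -22 (J = 4 - 1*26 = 4 - 26 = -22)
K = 27 (K = -4 + (-22 + 53) = -4 + 31 = 27)
-1 + K*f(-12, 4) = -1 + 27*(-1) = -1 - 27 = -28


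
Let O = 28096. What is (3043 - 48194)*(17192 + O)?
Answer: -2044798488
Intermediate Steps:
(3043 - 48194)*(17192 + O) = (3043 - 48194)*(17192 + 28096) = -45151*45288 = -2044798488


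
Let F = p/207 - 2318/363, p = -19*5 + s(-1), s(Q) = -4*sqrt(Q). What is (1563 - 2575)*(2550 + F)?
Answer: -254793652/99 + 176*I/9 ≈ -2.5737e+6 + 19.556*I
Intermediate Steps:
p = -95 - 4*I (p = -19*5 - 4*I = -95 - 4*I ≈ -95.0 - 4.0*I)
F = -171437/25047 - 4*I/207 (F = (-95 - 4*I)/207 - 2318/363 = (-95 - 4*I)*(1/207) - 2318*1/363 = (-95/207 - 4*I/207) - 2318/363 = -171437/25047 - 4*I/207 ≈ -6.8446 - 0.019324*I)
(1563 - 2575)*(2550 + F) = (1563 - 2575)*(2550 + (-171437/25047 - 4*I/207)) = -1012*(63698413/25047 - 4*I/207) = -254793652/99 + 176*I/9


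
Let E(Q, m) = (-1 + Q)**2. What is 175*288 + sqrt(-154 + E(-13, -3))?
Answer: 50400 + sqrt(42) ≈ 50407.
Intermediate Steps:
175*288 + sqrt(-154 + E(-13, -3)) = 175*288 + sqrt(-154 + (-1 - 13)**2) = 50400 + sqrt(-154 + (-14)**2) = 50400 + sqrt(-154 + 196) = 50400 + sqrt(42)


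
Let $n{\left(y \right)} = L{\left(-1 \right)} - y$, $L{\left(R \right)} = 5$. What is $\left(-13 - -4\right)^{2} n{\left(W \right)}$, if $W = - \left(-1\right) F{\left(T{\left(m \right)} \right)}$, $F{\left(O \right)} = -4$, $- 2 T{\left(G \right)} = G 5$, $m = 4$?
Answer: $729$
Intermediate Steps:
$T{\left(G \right)} = - \frac{5 G}{2}$ ($T{\left(G \right)} = - \frac{G 5}{2} = - \frac{5 G}{2}$)
$W = -4$ ($W = - \left(-1\right) \left(-4\right) = \left(-1\right) 4 = -4$)
$n{\left(y \right)} = 5 - y$
$\left(-13 - -4\right)^{2} n{\left(W \right)} = \left(-13 - -4\right)^{2} \left(5 - -4\right) = \left(-13 + 4\right)^{2} \left(5 + 4\right) = \left(-9\right)^{2} \cdot 9 = 81 \cdot 9 = 729$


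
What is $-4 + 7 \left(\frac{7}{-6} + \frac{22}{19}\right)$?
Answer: $- \frac{463}{114} \approx -4.0614$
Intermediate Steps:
$-4 + 7 \left(\frac{7}{-6} + \frac{22}{19}\right) = -4 + 7 \left(7 \left(- \frac{1}{6}\right) + 22 \cdot \frac{1}{19}\right) = -4 + 7 \left(- \frac{7}{6} + \frac{22}{19}\right) = -4 + 7 \left(- \frac{1}{114}\right) = -4 - \frac{7}{114} = - \frac{463}{114}$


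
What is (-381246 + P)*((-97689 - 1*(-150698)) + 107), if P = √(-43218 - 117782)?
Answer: -20250262536 + 531160*I*√1610 ≈ -2.025e+10 + 2.1313e+7*I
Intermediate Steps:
P = 10*I*√1610 (P = √(-161000) = 10*I*√1610 ≈ 401.25*I)
(-381246 + P)*((-97689 - 1*(-150698)) + 107) = (-381246 + 10*I*√1610)*((-97689 - 1*(-150698)) + 107) = (-381246 + 10*I*√1610)*((-97689 + 150698) + 107) = (-381246 + 10*I*√1610)*(53009 + 107) = (-381246 + 10*I*√1610)*53116 = -20250262536 + 531160*I*√1610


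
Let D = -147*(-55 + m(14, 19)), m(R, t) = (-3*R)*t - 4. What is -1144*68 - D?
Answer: -203771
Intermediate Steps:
m(R, t) = -4 - 3*R*t (m(R, t) = -3*R*t - 4 = -4 - 3*R*t)
D = 125979 (D = -147*(-55 + (-4 - 3*14*19)) = -147*(-55 + (-4 - 798)) = -147*(-55 - 802) = -147*(-857) = 125979)
-1144*68 - D = -1144*68 - 1*125979 = -77792 - 125979 = -203771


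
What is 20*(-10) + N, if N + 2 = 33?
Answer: -169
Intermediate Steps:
N = 31 (N = -2 + 33 = 31)
20*(-10) + N = 20*(-10) + 31 = -200 + 31 = -169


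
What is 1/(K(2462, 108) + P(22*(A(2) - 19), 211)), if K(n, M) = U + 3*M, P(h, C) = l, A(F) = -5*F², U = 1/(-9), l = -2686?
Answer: -9/21259 ≈ -0.00042335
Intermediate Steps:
U = -⅑ ≈ -0.11111
P(h, C) = -2686
K(n, M) = -⅑ + 3*M
1/(K(2462, 108) + P(22*(A(2) - 19), 211)) = 1/((-⅑ + 3*108) - 2686) = 1/((-⅑ + 324) - 2686) = 1/(2915/9 - 2686) = 1/(-21259/9) = -9/21259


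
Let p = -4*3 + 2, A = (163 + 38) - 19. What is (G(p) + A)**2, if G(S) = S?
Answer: 29584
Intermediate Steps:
A = 182 (A = 201 - 19 = 182)
p = -10 (p = -12 + 2 = -10)
(G(p) + A)**2 = (-10 + 182)**2 = 172**2 = 29584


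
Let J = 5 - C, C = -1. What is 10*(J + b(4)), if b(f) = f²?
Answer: 220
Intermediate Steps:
J = 6 (J = 5 - 1*(-1) = 5 + 1 = 6)
10*(J + b(4)) = 10*(6 + 4²) = 10*(6 + 16) = 10*22 = 220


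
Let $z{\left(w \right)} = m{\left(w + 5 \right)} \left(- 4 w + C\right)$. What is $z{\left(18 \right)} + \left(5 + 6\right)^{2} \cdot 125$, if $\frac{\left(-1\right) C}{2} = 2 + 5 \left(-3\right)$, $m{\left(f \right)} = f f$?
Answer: $-9209$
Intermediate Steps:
$m{\left(f \right)} = f^{2}$
$C = 26$ ($C = - 2 \left(2 + 5 \left(-3\right)\right) = - 2 \left(2 - 15\right) = \left(-2\right) \left(-13\right) = 26$)
$z{\left(w \right)} = \left(5 + w\right)^{2} \left(26 - 4 w\right)$ ($z{\left(w \right)} = \left(w + 5\right)^{2} \left(- 4 w + 26\right) = \left(5 + w\right)^{2} \left(26 - 4 w\right)$)
$z{\left(18 \right)} + \left(5 + 6\right)^{2} \cdot 125 = \left(5 + 18\right)^{2} \left(26 - 72\right) + \left(5 + 6\right)^{2} \cdot 125 = 23^{2} \left(26 - 72\right) + 11^{2} \cdot 125 = 529 \left(-46\right) + 121 \cdot 125 = -24334 + 15125 = -9209$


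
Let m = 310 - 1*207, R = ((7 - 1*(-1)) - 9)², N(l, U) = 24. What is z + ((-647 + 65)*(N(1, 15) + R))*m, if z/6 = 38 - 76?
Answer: -1498878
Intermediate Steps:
z = -228 (z = 6*(38 - 76) = 6*(-38) = -228)
R = 1 (R = ((7 + 1) - 9)² = (8 - 9)² = (-1)² = 1)
m = 103 (m = 310 - 207 = 103)
z + ((-647 + 65)*(N(1, 15) + R))*m = -228 + ((-647 + 65)*(24 + 1))*103 = -228 - 582*25*103 = -228 - 14550*103 = -228 - 1498650 = -1498878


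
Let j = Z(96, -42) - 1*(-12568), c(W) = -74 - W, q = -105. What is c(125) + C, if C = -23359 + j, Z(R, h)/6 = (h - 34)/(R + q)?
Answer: -32818/3 ≈ -10939.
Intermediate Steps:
Z(R, h) = 6*(-34 + h)/(-105 + R) (Z(R, h) = 6*((h - 34)/(R - 105)) = 6*((-34 + h)/(-105 + R)) = 6*(-34 + h)/(-105 + R))
j = 37856/3 (j = 6*(-34 - 42)/(-105 + 96) - 1*(-12568) = 6*(-76)/(-9) + 12568 = 6*(-⅑)*(-76) + 12568 = 152/3 + 12568 = 37856/3 ≈ 12619.)
C = -32221/3 (C = -23359 + 37856/3 = -32221/3 ≈ -10740.)
c(125) + C = (-74 - 1*125) - 32221/3 = (-74 - 125) - 32221/3 = -199 - 32221/3 = -32818/3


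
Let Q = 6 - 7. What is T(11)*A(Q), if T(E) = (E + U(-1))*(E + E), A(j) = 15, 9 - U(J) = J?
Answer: 6930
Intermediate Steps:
U(J) = 9 - J
Q = -1
T(E) = 2*E*(10 + E) (T(E) = (E + (9 - 1*(-1)))*(E + E) = (E + (9 + 1))*(2*E) = (E + 10)*(2*E) = (10 + E)*(2*E) = 2*E*(10 + E))
T(11)*A(Q) = (2*11*(10 + 11))*15 = (2*11*21)*15 = 462*15 = 6930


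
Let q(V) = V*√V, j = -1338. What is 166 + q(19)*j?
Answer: 166 - 25422*√19 ≈ -1.1065e+5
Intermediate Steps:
q(V) = V^(3/2)
166 + q(19)*j = 166 + 19^(3/2)*(-1338) = 166 + (19*√19)*(-1338) = 166 - 25422*√19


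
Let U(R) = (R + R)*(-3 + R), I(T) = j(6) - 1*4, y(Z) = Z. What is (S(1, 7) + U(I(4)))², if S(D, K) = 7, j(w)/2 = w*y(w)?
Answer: 78269409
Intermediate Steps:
j(w) = 2*w² (j(w) = 2*(w*w) = 2*w²)
I(T) = 68 (I(T) = 2*6² - 1*4 = 2*36 - 4 = 72 - 4 = 68)
U(R) = 2*R*(-3 + R) (U(R) = (2*R)*(-3 + R) = 2*R*(-3 + R))
(S(1, 7) + U(I(4)))² = (7 + 2*68*(-3 + 68))² = (7 + 2*68*65)² = (7 + 8840)² = 8847² = 78269409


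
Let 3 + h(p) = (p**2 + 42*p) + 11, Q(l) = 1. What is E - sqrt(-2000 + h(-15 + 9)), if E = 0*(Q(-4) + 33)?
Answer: -4*I*sqrt(138) ≈ -46.989*I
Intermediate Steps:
h(p) = 8 + p**2 + 42*p (h(p) = -3 + ((p**2 + 42*p) + 11) = -3 + (11 + p**2 + 42*p) = 8 + p**2 + 42*p)
E = 0 (E = 0*(1 + 33) = 0*34 = 0)
E - sqrt(-2000 + h(-15 + 9)) = 0 - sqrt(-2000 + (8 + (-15 + 9)**2 + 42*(-15 + 9))) = 0 - sqrt(-2000 + (8 + (-6)**2 + 42*(-6))) = 0 - sqrt(-2000 + (8 + 36 - 252)) = 0 - sqrt(-2000 - 208) = 0 - sqrt(-2208) = 0 - 4*I*sqrt(138) = -4*I*sqrt(138)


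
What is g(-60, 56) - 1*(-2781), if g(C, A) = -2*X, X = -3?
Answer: 2787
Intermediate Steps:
g(C, A) = 6 (g(C, A) = -2*(-3) = 6)
g(-60, 56) - 1*(-2781) = 6 - 1*(-2781) = 6 + 2781 = 2787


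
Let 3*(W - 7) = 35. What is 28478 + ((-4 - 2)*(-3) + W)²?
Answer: 268402/9 ≈ 29822.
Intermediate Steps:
W = 56/3 (W = 7 + (⅓)*35 = 7 + 35/3 = 56/3 ≈ 18.667)
28478 + ((-4 - 2)*(-3) + W)² = 28478 + ((-4 - 2)*(-3) + 56/3)² = 28478 + (-6*(-3) + 56/3)² = 28478 + (18 + 56/3)² = 28478 + (110/3)² = 28478 + 12100/9 = 268402/9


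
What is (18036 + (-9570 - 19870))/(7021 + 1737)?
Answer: -5702/4379 ≈ -1.3021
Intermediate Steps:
(18036 + (-9570 - 19870))/(7021 + 1737) = (18036 - 29440)/8758 = -11404*1/8758 = -5702/4379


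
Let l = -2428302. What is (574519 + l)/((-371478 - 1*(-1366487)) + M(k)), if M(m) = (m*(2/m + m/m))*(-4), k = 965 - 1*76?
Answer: -1853783/991445 ≈ -1.8698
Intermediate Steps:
k = 889 (k = 965 - 76 = 889)
M(m) = -4*m*(1 + 2/m) (M(m) = (m*(2/m + 1))*(-4) = (m*(1 + 2/m))*(-4) = -4*m*(1 + 2/m))
(574519 + l)/((-371478 - 1*(-1366487)) + M(k)) = (574519 - 2428302)/((-371478 - 1*(-1366487)) + (-8 - 4*889)) = -1853783/((-371478 + 1366487) + (-8 - 3556)) = -1853783/(995009 - 3564) = -1853783/991445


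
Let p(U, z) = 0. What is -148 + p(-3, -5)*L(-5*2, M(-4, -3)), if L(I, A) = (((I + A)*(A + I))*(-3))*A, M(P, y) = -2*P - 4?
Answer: -148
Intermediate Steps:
M(P, y) = -4 - 2*P
L(I, A) = -3*A*(A + I)**2 (L(I, A) = (((A + I)*(A + I))*(-3))*A = ((A + I)**2*(-3))*A = (-3*(A + I)**2)*A = -3*A*(A + I)**2)
-148 + p(-3, -5)*L(-5*2, M(-4, -3)) = -148 + 0*(-3*(-4 - 2*(-4))*((-4 - 2*(-4)) - 5*2)**2) = -148 + 0*(-3*(-4 + 8)*((-4 + 8) - 10)**2) = -148 + 0*(-3*4*(4 - 10)**2) = -148 + 0*(-3*4*(-6)**2) = -148 + 0*(-3*4*36) = -148 + 0*(-432) = -148 + 0 = -148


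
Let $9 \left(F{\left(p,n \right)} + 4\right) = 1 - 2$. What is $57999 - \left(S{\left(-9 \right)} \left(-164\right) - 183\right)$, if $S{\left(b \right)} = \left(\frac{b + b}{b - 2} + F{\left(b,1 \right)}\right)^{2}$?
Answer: $\frac{580085882}{9801} \approx 59186.0$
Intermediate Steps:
$F{\left(p,n \right)} = - \frac{37}{9}$ ($F{\left(p,n \right)} = -4 + \frac{1 - 2}{9} = -4 + \frac{1}{9} \left(-1\right) = -4 - \frac{1}{9} = - \frac{37}{9}$)
$S{\left(b \right)} = \left(- \frac{37}{9} + \frac{2 b}{-2 + b}\right)^{2}$ ($S{\left(b \right)} = \left(\frac{b + b}{b - 2} - \frac{37}{9}\right)^{2} = \left(\frac{2 b}{-2 + b} - \frac{37}{9}\right)^{2} = \left(- \frac{37}{9} + \frac{2 b}{-2 + b}\right)^{2}$)
$57999 - \left(S{\left(-9 \right)} \left(-164\right) - 183\right) = 57999 - \left(\frac{\left(74 - -171\right)^{2}}{81 \left(-2 - 9\right)^{2}} \left(-164\right) - 183\right) = 57999 - \left(\frac{\left(74 + 171\right)^{2}}{81 \cdot 121} \left(-164\right) - 183\right) = 57999 - \left(\frac{1}{81} \cdot \frac{1}{121} \cdot 245^{2} \left(-164\right) - 183\right) = 57999 - \left(\frac{1}{81} \cdot \frac{1}{121} \cdot 60025 \left(-164\right) - 183\right) = 57999 - \left(\frac{60025}{9801} \left(-164\right) - 183\right) = 57999 - \left(- \frac{9844100}{9801} - 183\right) = 57999 - - \frac{11637683}{9801} = 57999 + \frac{11637683}{9801} = \frac{580085882}{9801}$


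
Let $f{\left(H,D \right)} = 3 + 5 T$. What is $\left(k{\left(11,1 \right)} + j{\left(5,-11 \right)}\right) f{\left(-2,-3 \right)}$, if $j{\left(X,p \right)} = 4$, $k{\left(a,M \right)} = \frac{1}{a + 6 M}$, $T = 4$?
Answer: $\frac{1587}{17} \approx 93.353$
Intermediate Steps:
$f{\left(H,D \right)} = 23$ ($f{\left(H,D \right)} = 3 + 5 \cdot 4 = 3 + 20 = 23$)
$\left(k{\left(11,1 \right)} + j{\left(5,-11 \right)}\right) f{\left(-2,-3 \right)} = \left(\frac{1}{11 + 6 \cdot 1} + 4\right) 23 = \left(\frac{1}{11 + 6} + 4\right) 23 = \left(\frac{1}{17} + 4\right) 23 = \frac{69}{17} \cdot 23 = \frac{1587}{17}$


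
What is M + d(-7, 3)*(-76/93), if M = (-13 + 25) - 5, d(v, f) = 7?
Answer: 119/93 ≈ 1.2796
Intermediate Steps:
M = 7 (M = 12 - 5 = 7)
M + d(-7, 3)*(-76/93) = 7 + 7*(-76/93) = 7 - 532/93 = 119/93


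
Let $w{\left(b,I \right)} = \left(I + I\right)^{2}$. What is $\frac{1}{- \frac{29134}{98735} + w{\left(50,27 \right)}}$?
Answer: $\frac{14105}{41126018} \approx 0.00034297$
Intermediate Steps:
$w{\left(b,I \right)} = 4 I^{2}$ ($w{\left(b,I \right)} = \left(2 I\right)^{2} = 4 I^{2}$)
$\frac{1}{- \frac{29134}{98735} + w{\left(50,27 \right)}} = \frac{1}{- \frac{29134}{98735} + 4 \cdot 27^{2}} = \frac{1}{\left(-29134\right) \frac{1}{98735} + 4 \cdot 729} = \frac{1}{- \frac{4162}{14105} + 2916} = \frac{1}{\frac{41126018}{14105}} = \frac{14105}{41126018}$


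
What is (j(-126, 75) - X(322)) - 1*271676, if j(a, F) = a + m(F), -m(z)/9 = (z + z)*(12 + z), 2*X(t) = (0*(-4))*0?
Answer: -389252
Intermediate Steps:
X(t) = 0 (X(t) = ((0*(-4))*0)/2 = (0*0)/2 = (1/2)*0 = 0)
m(z) = -18*z*(12 + z) (m(z) = -9*(z + z)*(12 + z) = -9*2*z*(12 + z) = -18*z*(12 + z))
j(a, F) = a - 18*F*(12 + F)
(j(-126, 75) - X(322)) - 1*271676 = ((-126 - 18*75*(12 + 75)) - 1*0) - 1*271676 = ((-126 - 18*75*87) + 0) - 271676 = ((-126 - 117450) + 0) - 271676 = (-117576 + 0) - 271676 = -117576 - 271676 = -389252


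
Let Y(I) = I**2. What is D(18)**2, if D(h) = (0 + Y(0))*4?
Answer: 0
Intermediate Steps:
D(h) = 0 (D(h) = (0 + 0**2)*4 = (0 + 0)*4 = 0*4 = 0)
D(18)**2 = 0**2 = 0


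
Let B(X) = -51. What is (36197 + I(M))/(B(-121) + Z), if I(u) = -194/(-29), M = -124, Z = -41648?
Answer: -1049907/1209271 ≈ -0.86821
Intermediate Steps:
I(u) = 194/29 (I(u) = -194*(-1/29) = 194/29)
(36197 + I(M))/(B(-121) + Z) = (36197 + 194/29)/(-51 - 41648) = (1049907/29)/(-41699) = (1049907/29)*(-1/41699) = -1049907/1209271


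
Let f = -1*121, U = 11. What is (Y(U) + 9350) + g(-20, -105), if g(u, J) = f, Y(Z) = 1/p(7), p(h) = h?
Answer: 64604/7 ≈ 9229.1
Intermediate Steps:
Y(Z) = ⅐ (Y(Z) = 1/7 = ⅐)
f = -121
g(u, J) = -121
(Y(U) + 9350) + g(-20, -105) = (⅐ + 9350) - 121 = 65451/7 - 121 = 64604/7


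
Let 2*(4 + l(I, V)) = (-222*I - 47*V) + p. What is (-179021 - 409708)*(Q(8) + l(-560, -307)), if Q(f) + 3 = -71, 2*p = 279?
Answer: -163351691985/4 ≈ -4.0838e+10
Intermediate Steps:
p = 279/2 (p = (½)*279 = 279/2 ≈ 139.50)
Q(f) = -74 (Q(f) = -3 - 71 = -74)
l(I, V) = 263/4 - 111*I - 47*V/2 (l(I, V) = -4 + ((-222*I - 47*V) + 279/2)/2 = -4 + (279/2 - 222*I - 47*V)/2 = -4 + (279/4 - 111*I - 47*V/2) = 263/4 - 111*I - 47*V/2)
(-179021 - 409708)*(Q(8) + l(-560, -307)) = (-179021 - 409708)*(-74 + (263/4 - 111*(-560) - 47/2*(-307))) = -588729*(-74 + (263/4 + 62160 + 14429/2)) = -588729*(-74 + 277761/4) = -588729*277465/4 = -163351691985/4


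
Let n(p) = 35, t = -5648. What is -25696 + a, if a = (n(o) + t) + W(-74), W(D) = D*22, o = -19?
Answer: -32937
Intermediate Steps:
W(D) = 22*D
a = -7241 (a = (35 - 5648) + 22*(-74) = -5613 - 1628 = -7241)
-25696 + a = -25696 - 7241 = -32937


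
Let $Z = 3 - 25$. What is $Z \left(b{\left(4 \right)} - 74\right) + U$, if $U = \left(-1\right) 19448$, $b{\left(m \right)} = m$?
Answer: $-17908$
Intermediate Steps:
$Z = -22$
$U = -19448$
$Z \left(b{\left(4 \right)} - 74\right) + U = - 22 \left(4 - 74\right) - 19448 = \left(-22\right) \left(-70\right) - 19448 = 1540 - 19448 = -17908$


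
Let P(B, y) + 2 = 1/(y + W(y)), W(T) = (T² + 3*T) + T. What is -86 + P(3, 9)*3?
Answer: -3863/42 ≈ -91.976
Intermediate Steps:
W(T) = T² + 4*T
P(B, y) = -2 + 1/(y + y*(4 + y))
-86 + P(3, 9)*3 = -86 + ((1 - 10*9 - 2*9²)/(9*(5 + 9)))*3 = -86 + ((⅑)*(1 - 90 - 2*81)/14)*3 = -86 + ((⅑)*(1/14)*(1 - 90 - 162))*3 = -86 + ((⅑)*(1/14)*(-251))*3 = -86 - 251/126*3 = -86 - 251/42 = -3863/42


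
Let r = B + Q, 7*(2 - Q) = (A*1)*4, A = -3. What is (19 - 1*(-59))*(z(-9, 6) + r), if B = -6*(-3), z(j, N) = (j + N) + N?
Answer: 13494/7 ≈ 1927.7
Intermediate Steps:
z(j, N) = j + 2*N (z(j, N) = (N + j) + N = j + 2*N)
Q = 26/7 (Q = 2 - (-3*1)*4/7 = 2 - (-3)*4/7 = 2 - 1/7*(-12) = 2 + 12/7 = 26/7 ≈ 3.7143)
B = 18
r = 152/7 (r = 18 + 26/7 = 152/7 ≈ 21.714)
(19 - 1*(-59))*(z(-9, 6) + r) = (19 - 1*(-59))*((-9 + 2*6) + 152/7) = (19 + 59)*((-9 + 12) + 152/7) = 78*(3 + 152/7) = 78*(173/7) = 13494/7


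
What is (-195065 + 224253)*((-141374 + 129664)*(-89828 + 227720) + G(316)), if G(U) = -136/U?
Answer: -3723294551045032/79 ≈ -4.7130e+13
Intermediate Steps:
(-195065 + 224253)*((-141374 + 129664)*(-89828 + 227720) + G(316)) = (-195065 + 224253)*((-141374 + 129664)*(-89828 + 227720) - 136/316) = 29188*(-11710*137892 - 136*1/316) = 29188*(-1614715320 - 34/79) = 29188*(-127562510314/79) = -3723294551045032/79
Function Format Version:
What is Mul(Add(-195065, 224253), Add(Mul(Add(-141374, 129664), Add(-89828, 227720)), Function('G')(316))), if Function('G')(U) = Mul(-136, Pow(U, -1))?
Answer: Rational(-3723294551045032, 79) ≈ -4.7130e+13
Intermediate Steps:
Mul(Add(-195065, 224253), Add(Mul(Add(-141374, 129664), Add(-89828, 227720)), Function('G')(316))) = Mul(Add(-195065, 224253), Add(Mul(Add(-141374, 129664), Add(-89828, 227720)), Mul(-136, Pow(316, -1)))) = Mul(29188, Add(Mul(-11710, 137892), Mul(-136, Rational(1, 316)))) = Mul(29188, Add(-1614715320, Rational(-34, 79))) = Mul(29188, Rational(-127562510314, 79)) = Rational(-3723294551045032, 79)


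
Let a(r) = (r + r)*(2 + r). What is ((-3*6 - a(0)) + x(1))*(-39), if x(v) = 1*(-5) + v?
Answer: 858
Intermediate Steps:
a(r) = 2*r*(2 + r) (a(r) = (2*r)*(2 + r) = 2*r*(2 + r))
x(v) = -5 + v
((-3*6 - a(0)) + x(1))*(-39) = ((-3*6 - 2*0*(2 + 0)) + (-5 + 1))*(-39) = ((-18 - 2*0*2) - 4)*(-39) = ((-18 - 1*0) - 4)*(-39) = ((-18 + 0) - 4)*(-39) = (-18 - 4)*(-39) = -22*(-39) = 858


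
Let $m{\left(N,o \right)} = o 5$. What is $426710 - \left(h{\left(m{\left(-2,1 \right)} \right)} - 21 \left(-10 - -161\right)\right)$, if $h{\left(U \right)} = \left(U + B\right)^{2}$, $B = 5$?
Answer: $429781$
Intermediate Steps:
$m{\left(N,o \right)} = 5 o$
$h{\left(U \right)} = \left(5 + U\right)^{2}$ ($h{\left(U \right)} = \left(U + 5\right)^{2} = \left(5 + U\right)^{2}$)
$426710 - \left(h{\left(m{\left(-2,1 \right)} \right)} - 21 \left(-10 - -161\right)\right) = 426710 - \left(\left(5 + 5 \cdot 1\right)^{2} - 21 \left(-10 - -161\right)\right) = 426710 - \left(\left(5 + 5\right)^{2} - 21 \left(-10 + 161\right)\right) = 426710 - \left(10^{2} - 3171\right) = 426710 - \left(100 - 3171\right) = 426710 - -3071 = 426710 + 3071 = 429781$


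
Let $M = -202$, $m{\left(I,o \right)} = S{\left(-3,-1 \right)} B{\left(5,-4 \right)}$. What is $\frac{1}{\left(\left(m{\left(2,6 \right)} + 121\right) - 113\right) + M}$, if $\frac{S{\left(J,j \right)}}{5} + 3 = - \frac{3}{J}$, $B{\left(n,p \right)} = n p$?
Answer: $\frac{1}{6} \approx 0.16667$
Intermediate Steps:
$S{\left(J,j \right)} = -15 - \frac{15}{J}$ ($S{\left(J,j \right)} = -15 + 5 \left(- \frac{3}{J}\right) = -15 - \frac{15}{J}$)
$m{\left(I,o \right)} = 200$ ($m{\left(I,o \right)} = \left(-15 - \frac{15}{-3}\right) 5 \left(-4\right) = \left(-15 - -5\right) \left(-20\right) = \left(-15 + 5\right) \left(-20\right) = \left(-10\right) \left(-20\right) = 200$)
$\frac{1}{\left(\left(m{\left(2,6 \right)} + 121\right) - 113\right) + M} = \frac{1}{\left(\left(200 + 121\right) - 113\right) - 202} = \frac{1}{\left(321 - 113\right) - 202} = \frac{1}{208 - 202} = \frac{1}{6}$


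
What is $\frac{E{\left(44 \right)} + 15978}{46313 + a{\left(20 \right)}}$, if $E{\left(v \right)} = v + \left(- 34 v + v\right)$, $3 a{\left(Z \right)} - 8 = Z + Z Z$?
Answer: $\frac{43710}{139367} \approx 0.31363$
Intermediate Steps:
$a{\left(Z \right)} = \frac{8}{3} + \frac{Z}{3} + \frac{Z^{2}}{3}$ ($a{\left(Z \right)} = \frac{8}{3} + \frac{Z + Z Z}{3} = \frac{8}{3} + \frac{Z + Z^{2}}{3} = \frac{8}{3} + \left(\frac{Z}{3} + \frac{Z^{2}}{3}\right) = \frac{8}{3} + \frac{Z}{3} + \frac{Z^{2}}{3}$)
$E{\left(v \right)} = - 32 v$ ($E{\left(v \right)} = v - 33 v = - 32 v$)
$\frac{E{\left(44 \right)} + 15978}{46313 + a{\left(20 \right)}} = \frac{\left(-32\right) 44 + 15978}{46313 + \left(\frac{8}{3} + \frac{1}{3} \cdot 20 + \frac{20^{2}}{3}\right)} = \frac{-1408 + 15978}{46313 + \left(\frac{8}{3} + \frac{20}{3} + \frac{1}{3} \cdot 400\right)} = \frac{14570}{46313 + \left(\frac{8}{3} + \frac{20}{3} + \frac{400}{3}\right)} = \frac{14570}{46313 + \frac{428}{3}} = \frac{14570}{\frac{139367}{3}} = 14570 \cdot \frac{3}{139367} = \frac{43710}{139367}$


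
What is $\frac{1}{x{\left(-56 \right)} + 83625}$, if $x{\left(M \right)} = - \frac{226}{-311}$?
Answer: $\frac{311}{26007601} \approx 1.1958 \cdot 10^{-5}$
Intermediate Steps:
$x{\left(M \right)} = \frac{226}{311}$ ($x{\left(M \right)} = \left(-226\right) \left(- \frac{1}{311}\right) = \frac{226}{311}$)
$\frac{1}{x{\left(-56 \right)} + 83625} = \frac{1}{\frac{226}{311} + 83625} = \frac{1}{\frac{26007601}{311}} = \frac{311}{26007601}$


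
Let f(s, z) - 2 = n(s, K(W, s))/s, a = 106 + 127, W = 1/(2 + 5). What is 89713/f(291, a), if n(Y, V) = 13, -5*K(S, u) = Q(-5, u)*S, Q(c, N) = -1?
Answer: 26106483/595 ≈ 43876.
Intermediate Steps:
W = ⅐ (W = 1/7 = ⅐ ≈ 0.14286)
a = 233
K(S, u) = S/5 (K(S, u) = -(-1)*S/5 = S/5)
f(s, z) = 2 + 13/s
89713/f(291, a) = 89713/(2 + 13/291) = 89713/(595/291) = 89713*(291/595) = 26106483/595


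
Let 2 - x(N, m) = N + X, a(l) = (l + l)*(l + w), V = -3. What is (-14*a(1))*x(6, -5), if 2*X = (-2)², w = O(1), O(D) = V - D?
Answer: -504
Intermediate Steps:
O(D) = -3 - D
w = -4 (w = -3 - 1*1 = -3 - 1 = -4)
a(l) = 2*l*(-4 + l) (a(l) = (l + l)*(l - 4) = (2*l)*(-4 + l) = 2*l*(-4 + l))
X = 2 (X = (½)*(-2)² = (½)*4 = 2)
x(N, m) = -N (x(N, m) = 2 - (N + 2) = 2 - (2 + N) = 2 + (-2 - N) = -N)
(-14*a(1))*x(6, -5) = (-28*(-4 + 1))*(-1*6) = -28*(-3)*(-6) = -14*(-6)*(-6) = 84*(-6) = -504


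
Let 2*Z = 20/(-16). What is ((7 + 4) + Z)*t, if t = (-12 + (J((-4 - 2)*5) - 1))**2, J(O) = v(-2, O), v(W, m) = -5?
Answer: 6723/2 ≈ 3361.5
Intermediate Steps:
J(O) = -5
Z = -5/8 (Z = (20/(-16))/2 = (20*(-1/16))/2 = (1/2)*(-5/4) = -5/8 ≈ -0.62500)
t = 324 (t = (-12 + (-5 - 1))**2 = (-12 - 6)**2 = (-18)**2 = 324)
((7 + 4) + Z)*t = ((7 + 4) - 5/8)*324 = (11 - 5/8)*324 = (83/8)*324 = 6723/2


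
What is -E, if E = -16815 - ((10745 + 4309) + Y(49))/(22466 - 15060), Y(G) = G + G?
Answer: 62273521/3703 ≈ 16817.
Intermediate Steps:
Y(G) = 2*G
E = -62273521/3703 (E = -16815 - ((10745 + 4309) + 2*49)/(22466 - 15060) = -16815 - (15054 + 98)/7406 = -16815 - 15152/7406 = -16815 - 1*7576/3703 = -16815 - 7576/3703 = -62273521/3703 ≈ -16817.)
-E = -1*(-62273521/3703) = 62273521/3703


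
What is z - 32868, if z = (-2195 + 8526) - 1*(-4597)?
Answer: -21940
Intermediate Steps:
z = 10928 (z = 6331 + 4597 = 10928)
z - 32868 = 10928 - 32868 = -21940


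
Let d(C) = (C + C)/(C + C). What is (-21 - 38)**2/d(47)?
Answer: 3481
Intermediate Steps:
d(C) = 1 (d(C) = (2*C)/((2*C)) = (2*C)*(1/(2*C)) = 1)
(-21 - 38)**2/d(47) = (-21 - 38)**2/1 = (-59)**2*1 = 3481*1 = 3481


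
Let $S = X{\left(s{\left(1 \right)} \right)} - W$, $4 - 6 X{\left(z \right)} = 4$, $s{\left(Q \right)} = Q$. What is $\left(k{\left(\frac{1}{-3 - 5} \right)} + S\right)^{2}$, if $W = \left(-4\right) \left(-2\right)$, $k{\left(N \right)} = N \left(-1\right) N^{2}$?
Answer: $\frac{16769025}{262144} \approx 63.969$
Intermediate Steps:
$k{\left(N \right)} = - N^{3}$ ($k{\left(N \right)} = - N N^{2} = - N^{3}$)
$W = 8$
$X{\left(z \right)} = 0$ ($X{\left(z \right)} = \frac{2}{3} - \frac{2}{3} = 0$)
$S = -8$ ($S = 0 - 8 = -8$)
$\left(k{\left(\frac{1}{-3 - 5} \right)} + S\right)^{2} = \left(- \left(\frac{1}{-3 - 5}\right)^{3} - 8\right)^{2} = \left(- \left(\frac{1}{-8}\right)^{3} - 8\right)^{2} = \left(- \left(- \frac{1}{8}\right)^{3} - 8\right)^{2} = \left(\left(-1\right) \left(- \frac{1}{512}\right) - 8\right)^{2} = \left(\frac{1}{512} - 8\right)^{2} = \left(- \frac{4095}{512}\right)^{2} = \frac{16769025}{262144}$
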